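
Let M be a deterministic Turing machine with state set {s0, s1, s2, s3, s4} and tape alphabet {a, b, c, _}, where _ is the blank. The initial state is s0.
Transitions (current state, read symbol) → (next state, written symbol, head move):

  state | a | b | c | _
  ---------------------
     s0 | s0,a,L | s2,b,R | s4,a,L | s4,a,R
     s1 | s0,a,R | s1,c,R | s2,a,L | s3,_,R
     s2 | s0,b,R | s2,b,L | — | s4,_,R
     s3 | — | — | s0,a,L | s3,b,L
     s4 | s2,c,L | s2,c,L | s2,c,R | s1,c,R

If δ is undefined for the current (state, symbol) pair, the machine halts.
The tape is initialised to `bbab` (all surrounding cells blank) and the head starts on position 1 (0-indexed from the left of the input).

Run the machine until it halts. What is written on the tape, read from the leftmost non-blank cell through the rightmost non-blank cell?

s0 | _b[b]ab____   read b → write b, move R, go to s2
s2 | _bb[a]b____   read a → write b, move R, go to s0
s0 | _bbb[b]____   read b → write b, move R, go to s2
s2 | _bbbb[_]___   read _ → write _, move R, go to s4
s4 | _bbbb_[_]__   read _ → write c, move R, go to s1
s1 | _bbbb_c[_]_   read _ → write _, move R, go to s3
s3 | _bbbb_c_[_]   read _ → write b, move L, go to s3
s3 | _bbbb_c[_]b   read _ → write b, move L, go to s3
s3 | _bbbb_[c]bb   read c → write a, move L, go to s0
s0 | _bbbb[_]abb   read _ → write a, move R, go to s4
s4 | _bbbba[a]bb   read a → write c, move L, go to s2
s2 | _bbbb[a]cbb   read a → write b, move R, go to s0
s0 | _bbbbb[c]bb   read c → write a, move L, go to s4
s4 | _bbbb[b]abb   read b → write c, move L, go to s2
s2 | _bbb[b]cabb   read b → write b, move L, go to s2
s2 | _bb[b]bcabb   read b → write b, move L, go to s2
s2 | _b[b]bbcabb   read b → write b, move L, go to s2
s2 | _[b]bbbcabb   read b → write b, move L, go to s2
s2 | [_]bbbbcabb   read _ → write _, move R, go to s4
s4 | _[b]bbbcabb   read b → write c, move L, go to s2
s2 | [_]cbbbcabb   read _ → write _, move R, go to s4
s4 | _[c]bbbcabb   read c → write c, move R, go to s2
s2 | _c[b]bbcabb   read b → write b, move L, go to s2
s2 | _[c]bbbcabb
The non-blank tape span at halt is cbbbcabb.

cbbbcabb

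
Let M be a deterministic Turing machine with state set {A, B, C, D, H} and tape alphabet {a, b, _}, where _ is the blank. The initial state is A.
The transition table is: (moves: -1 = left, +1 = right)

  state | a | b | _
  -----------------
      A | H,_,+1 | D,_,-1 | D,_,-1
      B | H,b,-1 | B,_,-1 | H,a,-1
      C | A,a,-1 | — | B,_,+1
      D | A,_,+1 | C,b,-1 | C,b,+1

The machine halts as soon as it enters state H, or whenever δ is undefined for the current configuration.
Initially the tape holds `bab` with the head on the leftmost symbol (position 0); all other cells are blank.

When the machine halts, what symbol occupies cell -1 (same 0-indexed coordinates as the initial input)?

b

state=A head=0 tape=_[b]ab   (A,b)→(D,_,-1)
state=D head=-1 tape=[_]_ab   (D,_)→(C,b,+1)
state=C head=0 tape=b[_]ab   (C,_)→(B,_,+1)
state=B head=1 tape=b_[a]b   (B,a)→(H,b,-1)
state=H head=0 tape=b[_]bb
Cell -1 holds b when M halts.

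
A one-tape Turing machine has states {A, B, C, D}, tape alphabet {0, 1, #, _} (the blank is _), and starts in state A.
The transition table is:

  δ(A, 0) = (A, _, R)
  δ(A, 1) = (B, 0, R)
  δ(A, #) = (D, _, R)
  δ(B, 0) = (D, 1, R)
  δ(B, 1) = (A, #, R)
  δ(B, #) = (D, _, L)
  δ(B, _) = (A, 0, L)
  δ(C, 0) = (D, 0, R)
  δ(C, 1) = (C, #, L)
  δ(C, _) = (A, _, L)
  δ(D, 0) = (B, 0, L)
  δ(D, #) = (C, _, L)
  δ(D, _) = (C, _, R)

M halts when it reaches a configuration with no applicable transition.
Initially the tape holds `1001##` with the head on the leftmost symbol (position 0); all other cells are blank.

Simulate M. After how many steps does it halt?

16

state=A head=0 tape=[1]001##   (A,1)→(B,0,R)
state=B head=1 tape=0[0]01##   (B,0)→(D,1,R)
state=D head=2 tape=01[0]1##   (D,0)→(B,0,L)
state=B head=1 tape=0[1]01##   (B,1)→(A,#,R)
state=A head=2 tape=0#[0]1##   (A,0)→(A,_,R)
state=A head=3 tape=0#_[1]##   (A,1)→(B,0,R)
state=B head=4 tape=0#_0[#]#   (B,#)→(D,_,L)
state=D head=3 tape=0#_[0]_#   (D,0)→(B,0,L)
state=B head=2 tape=0#[_]0_#   (B,_)→(A,0,L)
state=A head=1 tape=0[#]00_#   (A,#)→(D,_,R)
state=D head=2 tape=0_[0]0_#   (D,0)→(B,0,L)
state=B head=1 tape=0[_]00_#   (B,_)→(A,0,L)
state=A head=0 tape=[0]000_#   (A,0)→(A,_,R)
state=A head=1 tape=_[0]00_#   (A,0)→(A,_,R)
state=A head=2 tape=__[0]0_#   (A,0)→(A,_,R)
state=A head=3 tape=___[0]_#   (A,0)→(A,_,R)
state=A head=4 tape=____[_]#
M halts after 16 transitions.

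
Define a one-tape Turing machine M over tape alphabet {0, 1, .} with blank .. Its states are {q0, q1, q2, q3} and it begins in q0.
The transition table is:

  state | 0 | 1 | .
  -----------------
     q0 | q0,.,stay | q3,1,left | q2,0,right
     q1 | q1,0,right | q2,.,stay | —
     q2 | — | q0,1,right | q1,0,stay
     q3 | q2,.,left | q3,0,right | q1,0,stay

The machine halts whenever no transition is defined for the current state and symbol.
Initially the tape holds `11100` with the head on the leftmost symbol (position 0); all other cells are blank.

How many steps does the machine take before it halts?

q0 | .[1]1100.   read 1 → write 1, move left, go to q3
q3 | [.]11100.   read . → write 0, move stay, go to q1
q1 | [0]11100.   read 0 → write 0, move right, go to q1
q1 | 0[1]1100.   read 1 → write ., move stay, go to q2
q2 | 0[.]1100.   read . → write 0, move stay, go to q1
q1 | 0[0]1100.   read 0 → write 0, move right, go to q1
q1 | 00[1]100.   read 1 → write ., move stay, go to q2
q2 | 00[.]100.   read . → write 0, move stay, go to q1
q1 | 00[0]100.   read 0 → write 0, move right, go to q1
q1 | 000[1]00.   read 1 → write ., move stay, go to q2
q2 | 000[.]00.   read . → write 0, move stay, go to q1
q1 | 000[0]00.   read 0 → write 0, move right, go to q1
q1 | 0000[0]0.   read 0 → write 0, move right, go to q1
q1 | 00000[0].   read 0 → write 0, move right, go to q1
q1 | 000000[.]
M halts after 14 transitions.

14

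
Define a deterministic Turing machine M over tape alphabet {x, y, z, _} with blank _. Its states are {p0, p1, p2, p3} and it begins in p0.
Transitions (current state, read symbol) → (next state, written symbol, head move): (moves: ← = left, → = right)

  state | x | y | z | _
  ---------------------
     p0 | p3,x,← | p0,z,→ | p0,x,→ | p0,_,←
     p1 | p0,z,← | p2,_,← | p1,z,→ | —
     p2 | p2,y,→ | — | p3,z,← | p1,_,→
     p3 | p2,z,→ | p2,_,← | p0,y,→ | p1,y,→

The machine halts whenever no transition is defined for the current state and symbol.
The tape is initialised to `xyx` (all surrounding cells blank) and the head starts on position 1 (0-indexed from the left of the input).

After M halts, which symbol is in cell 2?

p0 | __x[y]x   read y → write z, move →, go to p0
p0 | __xz[x]   read x → write x, move ←, go to p3
p3 | __x[z]x   read z → write y, move →, go to p0
p0 | __xy[x]   read x → write x, move ←, go to p3
p3 | __x[y]x   read y → write _, move ←, go to p2
p2 | __[x]_x   read x → write y, move →, go to p2
p2 | __y[_]x   read _ → write _, move →, go to p1
p1 | __y_[x]   read x → write z, move ←, go to p0
p0 | __y[_]z   read _ → write _, move ←, go to p0
p0 | __[y]_z   read y → write z, move →, go to p0
p0 | __z[_]z   read _ → write _, move ←, go to p0
p0 | __[z]_z   read z → write x, move →, go to p0
p0 | __x[_]z   read _ → write _, move ←, go to p0
p0 | __[x]_z   read x → write x, move ←, go to p3
p3 | _[_]x_z   read _ → write y, move →, go to p1
p1 | _y[x]_z   read x → write z, move ←, go to p0
p0 | _[y]z_z   read y → write z, move →, go to p0
p0 | _z[z]_z   read z → write x, move →, go to p0
p0 | _zx[_]z   read _ → write _, move ←, go to p0
p0 | _z[x]_z   read x → write x, move ←, go to p3
p3 | _[z]x_z   read z → write y, move →, go to p0
p0 | _y[x]_z   read x → write x, move ←, go to p3
p3 | _[y]x_z   read y → write _, move ←, go to p2
p2 | [_]_x_z   read _ → write _, move →, go to p1
p1 | _[_]x_z
Cell 2 holds z when M halts.

z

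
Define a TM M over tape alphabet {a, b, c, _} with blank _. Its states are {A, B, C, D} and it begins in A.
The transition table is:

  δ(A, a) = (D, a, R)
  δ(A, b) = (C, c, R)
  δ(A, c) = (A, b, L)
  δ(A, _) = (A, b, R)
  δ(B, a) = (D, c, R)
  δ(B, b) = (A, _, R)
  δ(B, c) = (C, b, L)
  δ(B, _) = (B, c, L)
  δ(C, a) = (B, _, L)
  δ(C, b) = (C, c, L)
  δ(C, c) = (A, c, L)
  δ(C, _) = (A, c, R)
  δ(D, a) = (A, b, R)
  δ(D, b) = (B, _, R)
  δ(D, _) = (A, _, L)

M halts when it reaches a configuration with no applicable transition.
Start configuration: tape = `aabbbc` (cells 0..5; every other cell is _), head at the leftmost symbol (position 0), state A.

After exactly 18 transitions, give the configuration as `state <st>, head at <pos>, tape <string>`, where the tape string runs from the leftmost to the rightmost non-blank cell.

A | [a]abbbc   read a → write a, move R, go to D
D | a[a]bbbc   read a → write b, move R, go to A
A | ab[b]bbc   read b → write c, move R, go to C
C | abc[b]bc   read b → write c, move L, go to C
C | ab[c]cbc   read c → write c, move L, go to A
A | a[b]ccbc   read b → write c, move R, go to C
C | ac[c]cbc   read c → write c, move L, go to A
A | a[c]ccbc   read c → write b, move L, go to A
A | [a]bccbc   read a → write a, move R, go to D
D | a[b]ccbc   read b → write _, move R, go to B
B | a_[c]cbc   read c → write b, move L, go to C
C | a[_]bcbc   read _ → write c, move R, go to A
A | ac[b]cbc   read b → write c, move R, go to C
C | acc[c]bc   read c → write c, move L, go to A
A | ac[c]cbc   read c → write b, move L, go to A
A | a[c]bcbc   read c → write b, move L, go to A
A | [a]bbcbc   read a → write a, move R, go to D
D | a[b]bcbc   read b → write _, move R, go to B
B | a_[b]cbc
After 18 steps: state B, head at 2, tape a_bcbc.

state B, head at 2, tape a_bcbc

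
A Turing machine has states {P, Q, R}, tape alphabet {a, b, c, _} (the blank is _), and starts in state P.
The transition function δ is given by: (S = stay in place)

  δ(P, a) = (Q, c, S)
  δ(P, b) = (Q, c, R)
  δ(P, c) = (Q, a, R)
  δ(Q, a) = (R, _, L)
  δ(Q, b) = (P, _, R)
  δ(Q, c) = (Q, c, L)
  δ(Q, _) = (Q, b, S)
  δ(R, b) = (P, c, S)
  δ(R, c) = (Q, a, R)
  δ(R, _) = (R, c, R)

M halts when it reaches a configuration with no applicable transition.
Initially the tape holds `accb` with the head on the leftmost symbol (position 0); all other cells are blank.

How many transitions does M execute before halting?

state=P head=0 tape=_[a]ccb_   (P,a)→(Q,c,S)
state=Q head=0 tape=_[c]ccb_   (Q,c)→(Q,c,L)
state=Q head=-1 tape=[_]cccb_   (Q,_)→(Q,b,S)
state=Q head=-1 tape=[b]cccb_   (Q,b)→(P,_,R)
state=P head=0 tape=_[c]ccb_   (P,c)→(Q,a,R)
state=Q head=1 tape=_a[c]cb_   (Q,c)→(Q,c,L)
state=Q head=0 tape=_[a]ccb_   (Q,a)→(R,_,L)
state=R head=-1 tape=[_]_ccb_   (R,_)→(R,c,R)
state=R head=0 tape=c[_]ccb_   (R,_)→(R,c,R)
state=R head=1 tape=cc[c]cb_   (R,c)→(Q,a,R)
state=Q head=2 tape=cca[c]b_   (Q,c)→(Q,c,L)
state=Q head=1 tape=cc[a]cb_   (Q,a)→(R,_,L)
state=R head=0 tape=c[c]_cb_   (R,c)→(Q,a,R)
state=Q head=1 tape=ca[_]cb_   (Q,_)→(Q,b,S)
state=Q head=1 tape=ca[b]cb_   (Q,b)→(P,_,R)
state=P head=2 tape=ca_[c]b_   (P,c)→(Q,a,R)
state=Q head=3 tape=ca_a[b]_   (Q,b)→(P,_,R)
state=P head=4 tape=ca_a_[_]
M halts after 17 transitions.

17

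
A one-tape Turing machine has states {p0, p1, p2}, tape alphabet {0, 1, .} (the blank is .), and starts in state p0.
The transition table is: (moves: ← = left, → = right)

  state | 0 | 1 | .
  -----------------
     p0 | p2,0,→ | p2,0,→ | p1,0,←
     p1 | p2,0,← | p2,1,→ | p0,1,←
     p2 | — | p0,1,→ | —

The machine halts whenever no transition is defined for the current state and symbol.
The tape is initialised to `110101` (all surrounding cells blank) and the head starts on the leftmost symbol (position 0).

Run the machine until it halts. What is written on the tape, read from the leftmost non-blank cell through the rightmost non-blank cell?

0101010

p0 | [1]10101.   read 1 → write 0, move →, go to p2
p2 | 0[1]0101.   read 1 → write 1, move →, go to p0
p0 | 01[0]101.   read 0 → write 0, move →, go to p2
p2 | 010[1]01.   read 1 → write 1, move →, go to p0
p0 | 0101[0]1.   read 0 → write 0, move →, go to p2
p2 | 01010[1].   read 1 → write 1, move →, go to p0
p0 | 010101[.]   read . → write 0, move ←, go to p1
p1 | 01010[1]0   read 1 → write 1, move →, go to p2
p2 | 010101[0]
The non-blank tape span at halt is 0101010.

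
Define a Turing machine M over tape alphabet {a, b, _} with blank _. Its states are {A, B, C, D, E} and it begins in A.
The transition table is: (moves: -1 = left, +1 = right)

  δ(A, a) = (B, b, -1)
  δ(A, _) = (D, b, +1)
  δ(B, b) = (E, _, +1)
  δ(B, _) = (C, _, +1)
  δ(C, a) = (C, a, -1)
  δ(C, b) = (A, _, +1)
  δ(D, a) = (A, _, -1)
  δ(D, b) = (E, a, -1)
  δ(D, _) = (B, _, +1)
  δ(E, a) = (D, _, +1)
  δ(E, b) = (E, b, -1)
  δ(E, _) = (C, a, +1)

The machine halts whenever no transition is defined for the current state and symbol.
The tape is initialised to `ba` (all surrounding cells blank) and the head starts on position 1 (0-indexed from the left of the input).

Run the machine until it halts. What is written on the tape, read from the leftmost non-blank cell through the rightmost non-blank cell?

a_b

state=A head=1 tape=b[a]____   (A,a)→(B,b,-1)
state=B head=0 tape=[b]b____   (B,b)→(E,_,+1)
state=E head=1 tape=_[b]____   (E,b)→(E,b,-1)
state=E head=0 tape=[_]b____   (E,_)→(C,a,+1)
state=C head=1 tape=a[b]____   (C,b)→(A,_,+1)
state=A head=2 tape=a_[_]___   (A,_)→(D,b,+1)
state=D head=3 tape=a_b[_]__   (D,_)→(B,_,+1)
state=B head=4 tape=a_b_[_]_   (B,_)→(C,_,+1)
state=C head=5 tape=a_b__[_]
The non-blank tape span at halt is a_b.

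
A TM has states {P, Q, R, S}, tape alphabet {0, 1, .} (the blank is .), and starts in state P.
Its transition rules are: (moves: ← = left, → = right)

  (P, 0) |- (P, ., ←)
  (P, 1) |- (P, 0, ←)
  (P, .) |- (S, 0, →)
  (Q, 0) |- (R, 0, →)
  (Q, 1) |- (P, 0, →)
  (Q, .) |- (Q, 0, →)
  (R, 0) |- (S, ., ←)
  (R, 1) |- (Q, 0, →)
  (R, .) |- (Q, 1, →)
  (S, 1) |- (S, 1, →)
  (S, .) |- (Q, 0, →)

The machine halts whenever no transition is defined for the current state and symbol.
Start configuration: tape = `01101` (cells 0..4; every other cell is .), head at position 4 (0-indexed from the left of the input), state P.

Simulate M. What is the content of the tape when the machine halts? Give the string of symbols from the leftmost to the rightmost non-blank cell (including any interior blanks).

000..0

P | .0110[1]   read 1 → write 0, move ←, go to P
P | .011[0]0   read 0 → write ., move ←, go to P
P | .01[1].0   read 1 → write 0, move ←, go to P
P | .0[1]0.0   read 1 → write 0, move ←, go to P
P | .[0]00.0   read 0 → write ., move ←, go to P
P | [.].00.0   read . → write 0, move →, go to S
S | 0[.]00.0   read . → write 0, move →, go to Q
Q | 00[0]0.0   read 0 → write 0, move →, go to R
R | 000[0].0   read 0 → write ., move ←, go to S
S | 00[0]..0
The non-blank tape span at halt is 000..0.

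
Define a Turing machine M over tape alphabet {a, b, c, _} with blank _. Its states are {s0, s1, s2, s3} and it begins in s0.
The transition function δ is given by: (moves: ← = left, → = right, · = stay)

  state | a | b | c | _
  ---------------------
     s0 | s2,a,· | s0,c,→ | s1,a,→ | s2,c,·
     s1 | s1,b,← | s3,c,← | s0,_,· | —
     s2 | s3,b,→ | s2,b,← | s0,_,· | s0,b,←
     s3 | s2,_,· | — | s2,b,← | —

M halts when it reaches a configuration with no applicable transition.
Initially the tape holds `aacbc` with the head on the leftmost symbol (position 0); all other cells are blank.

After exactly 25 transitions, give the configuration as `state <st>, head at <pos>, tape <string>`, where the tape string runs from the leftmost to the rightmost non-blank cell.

state s2, head at -1, tape cbcccc

state=s0 head=0 tape=_[a]acbc   (s0,a)→(s2,a,·)
state=s2 head=0 tape=_[a]acbc   (s2,a)→(s3,b,→)
state=s3 head=1 tape=_b[a]cbc   (s3,a)→(s2,_,·)
state=s2 head=1 tape=_b[_]cbc   (s2,_)→(s0,b,←)
state=s0 head=0 tape=_[b]bcbc   (s0,b)→(s0,c,→)
state=s0 head=1 tape=_c[b]cbc   (s0,b)→(s0,c,→)
state=s0 head=2 tape=_cc[c]bc   (s0,c)→(s1,a,→)
state=s1 head=3 tape=_cca[b]c   (s1,b)→(s3,c,←)
state=s3 head=2 tape=_cc[a]cc   (s3,a)→(s2,_,·)
state=s2 head=2 tape=_cc[_]cc   (s2,_)→(s0,b,←)
state=s0 head=1 tape=_c[c]bcc   (s0,c)→(s1,a,→)
state=s1 head=2 tape=_ca[b]cc   (s1,b)→(s3,c,←)
state=s3 head=1 tape=_c[a]ccc   (s3,a)→(s2,_,·)
state=s2 head=1 tape=_c[_]ccc   (s2,_)→(s0,b,←)
state=s0 head=0 tape=_[c]bccc   (s0,c)→(s1,a,→)
state=s1 head=1 tape=_a[b]ccc   (s1,b)→(s3,c,←)
state=s3 head=0 tape=_[a]cccc   (s3,a)→(s2,_,·)
state=s2 head=0 tape=_[_]cccc   (s2,_)→(s0,b,←)
state=s0 head=-1 tape=[_]bcccc   (s0,_)→(s2,c,·)
state=s2 head=-1 tape=[c]bcccc   (s2,c)→(s0,_,·)
state=s0 head=-1 tape=[_]bcccc   (s0,_)→(s2,c,·)
state=s2 head=-1 tape=[c]bcccc   (s2,c)→(s0,_,·)
state=s0 head=-1 tape=[_]bcccc   (s0,_)→(s2,c,·)
state=s2 head=-1 tape=[c]bcccc   (s2,c)→(s0,_,·)
state=s0 head=-1 tape=[_]bcccc   (s0,_)→(s2,c,·)
state=s2 head=-1 tape=[c]bcccc
After 25 steps: state s2, head at -1, tape cbcccc.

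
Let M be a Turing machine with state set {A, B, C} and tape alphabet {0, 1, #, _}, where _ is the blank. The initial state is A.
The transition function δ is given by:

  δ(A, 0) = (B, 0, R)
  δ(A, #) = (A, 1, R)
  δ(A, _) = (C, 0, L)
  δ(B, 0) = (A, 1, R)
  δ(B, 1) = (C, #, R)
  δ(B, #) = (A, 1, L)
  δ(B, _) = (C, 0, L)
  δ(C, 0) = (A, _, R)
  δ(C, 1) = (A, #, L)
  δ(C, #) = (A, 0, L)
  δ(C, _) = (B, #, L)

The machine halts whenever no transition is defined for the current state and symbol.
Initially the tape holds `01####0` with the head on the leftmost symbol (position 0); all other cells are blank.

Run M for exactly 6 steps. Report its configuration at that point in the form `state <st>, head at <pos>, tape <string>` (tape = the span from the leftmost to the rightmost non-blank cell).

A | [0]1####0   read 0 → write 0, move R, go to B
B | 0[1]####0   read 1 → write #, move R, go to C
C | 0#[#]###0   read # → write 0, move L, go to A
A | 0[#]0###0   read # → write 1, move R, go to A
A | 01[0]###0   read 0 → write 0, move R, go to B
B | 010[#]##0   read # → write 1, move L, go to A
A | 01[0]1##0
After 6 steps: state A, head at 2, tape 0101##0.

state A, head at 2, tape 0101##0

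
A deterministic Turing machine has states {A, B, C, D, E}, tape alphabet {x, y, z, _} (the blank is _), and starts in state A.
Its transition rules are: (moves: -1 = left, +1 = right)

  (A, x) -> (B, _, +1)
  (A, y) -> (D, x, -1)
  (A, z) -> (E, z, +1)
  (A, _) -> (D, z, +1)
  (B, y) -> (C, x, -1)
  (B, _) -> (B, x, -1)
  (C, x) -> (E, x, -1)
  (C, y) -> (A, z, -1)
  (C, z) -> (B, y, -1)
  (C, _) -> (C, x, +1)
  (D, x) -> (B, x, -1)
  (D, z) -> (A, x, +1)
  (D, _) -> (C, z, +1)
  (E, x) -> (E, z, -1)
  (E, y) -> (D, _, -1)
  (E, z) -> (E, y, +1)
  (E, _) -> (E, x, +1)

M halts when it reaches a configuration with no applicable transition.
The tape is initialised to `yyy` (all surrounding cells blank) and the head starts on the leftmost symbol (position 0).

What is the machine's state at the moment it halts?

B

state=A head=0 tape=__[y]yy   (A,y)→(D,x,-1)
state=D head=-1 tape=_[_]xyy   (D,_)→(C,z,+1)
state=C head=0 tape=_z[x]yy   (C,x)→(E,x,-1)
state=E head=-1 tape=_[z]xyy   (E,z)→(E,y,+1)
state=E head=0 tape=_y[x]yy   (E,x)→(E,z,-1)
state=E head=-1 tape=_[y]zyy   (E,y)→(D,_,-1)
state=D head=-2 tape=[_]_zyy   (D,_)→(C,z,+1)
state=C head=-1 tape=z[_]zyy   (C,_)→(C,x,+1)
state=C head=0 tape=zx[z]yy   (C,z)→(B,y,-1)
state=B head=-1 tape=z[x]yyy
No transition is defined for (B, x); M halts in state B.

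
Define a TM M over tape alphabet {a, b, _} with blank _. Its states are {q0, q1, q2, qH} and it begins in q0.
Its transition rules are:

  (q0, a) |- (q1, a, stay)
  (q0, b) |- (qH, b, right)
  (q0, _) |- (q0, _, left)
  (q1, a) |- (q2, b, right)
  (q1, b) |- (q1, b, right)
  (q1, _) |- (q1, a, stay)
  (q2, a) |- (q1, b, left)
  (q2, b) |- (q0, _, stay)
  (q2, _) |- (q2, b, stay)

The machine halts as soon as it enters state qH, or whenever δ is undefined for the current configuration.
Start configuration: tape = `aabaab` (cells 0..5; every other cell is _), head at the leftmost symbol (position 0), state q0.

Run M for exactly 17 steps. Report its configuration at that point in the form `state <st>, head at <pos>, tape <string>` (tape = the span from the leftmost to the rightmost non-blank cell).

state=q0 head=0 tape=[a]abaab__   (q0,a)→(q1,a,stay)
state=q1 head=0 tape=[a]abaab__   (q1,a)→(q2,b,right)
state=q2 head=1 tape=b[a]baab__   (q2,a)→(q1,b,left)
state=q1 head=0 tape=[b]bbaab__   (q1,b)→(q1,b,right)
state=q1 head=1 tape=b[b]baab__   (q1,b)→(q1,b,right)
state=q1 head=2 tape=bb[b]aab__   (q1,b)→(q1,b,right)
state=q1 head=3 tape=bbb[a]ab__   (q1,a)→(q2,b,right)
state=q2 head=4 tape=bbbb[a]b__   (q2,a)→(q1,b,left)
state=q1 head=3 tape=bbb[b]bb__   (q1,b)→(q1,b,right)
state=q1 head=4 tape=bbbb[b]b__   (q1,b)→(q1,b,right)
state=q1 head=5 tape=bbbbb[b]__   (q1,b)→(q1,b,right)
state=q1 head=6 tape=bbbbbb[_]_   (q1,_)→(q1,a,stay)
state=q1 head=6 tape=bbbbbb[a]_   (q1,a)→(q2,b,right)
state=q2 head=7 tape=bbbbbbb[_]   (q2,_)→(q2,b,stay)
state=q2 head=7 tape=bbbbbbb[b]   (q2,b)→(q0,_,stay)
state=q0 head=7 tape=bbbbbbb[_]   (q0,_)→(q0,_,left)
state=q0 head=6 tape=bbbbbb[b]_   (q0,b)→(qH,b,right)
state=qH head=7 tape=bbbbbbb[_]
After 17 steps: state qH, head at 7, tape bbbbbbb.

state qH, head at 7, tape bbbbbbb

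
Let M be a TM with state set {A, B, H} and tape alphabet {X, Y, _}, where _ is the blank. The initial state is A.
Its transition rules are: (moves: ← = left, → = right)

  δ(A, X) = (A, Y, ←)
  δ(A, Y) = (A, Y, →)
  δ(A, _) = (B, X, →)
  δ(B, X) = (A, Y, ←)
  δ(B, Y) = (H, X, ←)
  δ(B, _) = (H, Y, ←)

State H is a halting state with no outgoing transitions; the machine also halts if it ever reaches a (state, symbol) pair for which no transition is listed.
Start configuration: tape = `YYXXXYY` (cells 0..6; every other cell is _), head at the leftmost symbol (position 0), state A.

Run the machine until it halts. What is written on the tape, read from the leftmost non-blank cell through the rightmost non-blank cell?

YYYYYYYXY

A | [Y]YXXXYY__   read Y → write Y, move →, go to A
A | Y[Y]XXXYY__   read Y → write Y, move →, go to A
A | YY[X]XXYY__   read X → write Y, move ←, go to A
A | Y[Y]YXXYY__   read Y → write Y, move →, go to A
A | YY[Y]XXYY__   read Y → write Y, move →, go to A
A | YYY[X]XYY__   read X → write Y, move ←, go to A
A | YY[Y]YXYY__   read Y → write Y, move →, go to A
A | YYY[Y]XYY__   read Y → write Y, move →, go to A
A | YYYY[X]YY__   read X → write Y, move ←, go to A
A | YYY[Y]YYY__   read Y → write Y, move →, go to A
A | YYYY[Y]YY__   read Y → write Y, move →, go to A
A | YYYYY[Y]Y__   read Y → write Y, move →, go to A
A | YYYYYY[Y]__   read Y → write Y, move →, go to A
A | YYYYYYY[_]_   read _ → write X, move →, go to B
B | YYYYYYYX[_]   read _ → write Y, move ←, go to H
H | YYYYYYY[X]Y
The non-blank tape span at halt is YYYYYYYXY.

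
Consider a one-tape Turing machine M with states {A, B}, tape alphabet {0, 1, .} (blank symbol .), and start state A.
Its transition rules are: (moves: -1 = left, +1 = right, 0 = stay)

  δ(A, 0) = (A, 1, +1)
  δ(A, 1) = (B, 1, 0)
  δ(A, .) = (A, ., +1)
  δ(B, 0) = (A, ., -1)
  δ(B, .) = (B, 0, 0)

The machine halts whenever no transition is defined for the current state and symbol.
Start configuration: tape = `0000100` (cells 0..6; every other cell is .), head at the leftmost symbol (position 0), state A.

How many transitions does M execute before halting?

A | [0]000100   read 0 → write 1, move +1, go to A
A | 1[0]00100   read 0 → write 1, move +1, go to A
A | 11[0]0100   read 0 → write 1, move +1, go to A
A | 111[0]100   read 0 → write 1, move +1, go to A
A | 1111[1]00   read 1 → write 1, move 0, go to B
B | 1111[1]00
M halts after 5 transitions.

5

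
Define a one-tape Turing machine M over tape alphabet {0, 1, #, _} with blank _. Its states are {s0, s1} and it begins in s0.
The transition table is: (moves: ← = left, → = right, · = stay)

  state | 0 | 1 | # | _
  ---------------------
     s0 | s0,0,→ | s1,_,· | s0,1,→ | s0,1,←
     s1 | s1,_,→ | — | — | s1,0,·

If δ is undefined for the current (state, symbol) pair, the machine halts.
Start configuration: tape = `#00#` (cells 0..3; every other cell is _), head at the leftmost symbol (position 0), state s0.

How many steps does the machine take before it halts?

8

state=s0 head=0 tape=[#]00#_   (s0,#)→(s0,1,→)
state=s0 head=1 tape=1[0]0#_   (s0,0)→(s0,0,→)
state=s0 head=2 tape=10[0]#_   (s0,0)→(s0,0,→)
state=s0 head=3 tape=100[#]_   (s0,#)→(s0,1,→)
state=s0 head=4 tape=1001[_]   (s0,_)→(s0,1,←)
state=s0 head=3 tape=100[1]1   (s0,1)→(s1,_,·)
state=s1 head=3 tape=100[_]1   (s1,_)→(s1,0,·)
state=s1 head=3 tape=100[0]1   (s1,0)→(s1,_,→)
state=s1 head=4 tape=100_[1]
M halts after 8 transitions.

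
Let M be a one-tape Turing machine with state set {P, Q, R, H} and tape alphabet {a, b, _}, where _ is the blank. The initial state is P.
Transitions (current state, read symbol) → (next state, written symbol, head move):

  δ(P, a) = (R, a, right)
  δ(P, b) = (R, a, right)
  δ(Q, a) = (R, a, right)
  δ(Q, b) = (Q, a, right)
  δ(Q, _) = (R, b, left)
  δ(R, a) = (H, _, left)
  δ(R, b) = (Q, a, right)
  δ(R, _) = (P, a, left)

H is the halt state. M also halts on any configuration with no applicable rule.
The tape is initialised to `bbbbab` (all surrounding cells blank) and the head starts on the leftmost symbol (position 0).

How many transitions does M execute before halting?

P | [b]bbbab_   read b → write a, move right, go to R
R | a[b]bbab_   read b → write a, move right, go to Q
Q | aa[b]bab_   read b → write a, move right, go to Q
Q | aaa[b]ab_   read b → write a, move right, go to Q
Q | aaaa[a]b_   read a → write a, move right, go to R
R | aaaaa[b]_   read b → write a, move right, go to Q
Q | aaaaaa[_]   read _ → write b, move left, go to R
R | aaaaa[a]b   read a → write _, move left, go to H
H | aaaa[a]_b
M halts after 8 transitions.

8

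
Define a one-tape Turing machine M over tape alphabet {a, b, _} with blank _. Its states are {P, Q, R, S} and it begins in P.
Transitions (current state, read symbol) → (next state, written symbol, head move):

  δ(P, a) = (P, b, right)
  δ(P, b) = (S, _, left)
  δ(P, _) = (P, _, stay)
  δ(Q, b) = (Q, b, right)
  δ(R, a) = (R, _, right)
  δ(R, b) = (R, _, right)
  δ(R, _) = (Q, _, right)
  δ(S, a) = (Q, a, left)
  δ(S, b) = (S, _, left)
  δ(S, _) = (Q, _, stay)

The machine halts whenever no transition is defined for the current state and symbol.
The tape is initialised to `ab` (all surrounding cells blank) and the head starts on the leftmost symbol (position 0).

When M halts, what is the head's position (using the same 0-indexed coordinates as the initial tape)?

-1

state=P head=0 tape=_[a]b   (P,a)→(P,b,right)
state=P head=1 tape=_b[b]   (P,b)→(S,_,left)
state=S head=0 tape=_[b]_   (S,b)→(S,_,left)
state=S head=-1 tape=[_]__   (S,_)→(Q,_,stay)
state=Q head=-1 tape=[_]__
At halt the head is at cell -1.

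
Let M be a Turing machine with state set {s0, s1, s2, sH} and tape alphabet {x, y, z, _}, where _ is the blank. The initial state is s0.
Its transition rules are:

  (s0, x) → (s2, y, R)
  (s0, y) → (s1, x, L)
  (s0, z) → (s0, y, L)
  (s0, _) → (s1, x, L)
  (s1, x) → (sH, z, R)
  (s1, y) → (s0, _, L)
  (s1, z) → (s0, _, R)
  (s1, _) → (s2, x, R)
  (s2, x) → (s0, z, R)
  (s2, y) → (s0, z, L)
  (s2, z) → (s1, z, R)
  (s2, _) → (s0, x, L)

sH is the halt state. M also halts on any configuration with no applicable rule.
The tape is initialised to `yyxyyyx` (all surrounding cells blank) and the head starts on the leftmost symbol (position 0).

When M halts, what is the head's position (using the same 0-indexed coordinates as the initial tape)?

state=s0 head=0 tape=_[y]yxyyyx   (s0,y)→(s1,x,L)
state=s1 head=-1 tape=[_]xyxyyyx   (s1,_)→(s2,x,R)
state=s2 head=0 tape=x[x]yxyyyx   (s2,x)→(s0,z,R)
state=s0 head=1 tape=xz[y]xyyyx   (s0,y)→(s1,x,L)
state=s1 head=0 tape=x[z]xxyyyx   (s1,z)→(s0,_,R)
state=s0 head=1 tape=x_[x]xyyyx   (s0,x)→(s2,y,R)
state=s2 head=2 tape=x_y[x]yyyx   (s2,x)→(s0,z,R)
state=s0 head=3 tape=x_yz[y]yyx   (s0,y)→(s1,x,L)
state=s1 head=2 tape=x_y[z]xyyx   (s1,z)→(s0,_,R)
state=s0 head=3 tape=x_y_[x]yyx   (s0,x)→(s2,y,R)
state=s2 head=4 tape=x_y_y[y]yx   (s2,y)→(s0,z,L)
state=s0 head=3 tape=x_y_[y]zyx   (s0,y)→(s1,x,L)
state=s1 head=2 tape=x_y[_]xzyx   (s1,_)→(s2,x,R)
state=s2 head=3 tape=x_yx[x]zyx   (s2,x)→(s0,z,R)
state=s0 head=4 tape=x_yxz[z]yx   (s0,z)→(s0,y,L)
state=s0 head=3 tape=x_yx[z]yyx   (s0,z)→(s0,y,L)
state=s0 head=2 tape=x_y[x]yyyx   (s0,x)→(s2,y,R)
state=s2 head=3 tape=x_yy[y]yyx   (s2,y)→(s0,z,L)
state=s0 head=2 tape=x_y[y]zyyx   (s0,y)→(s1,x,L)
state=s1 head=1 tape=x_[y]xzyyx   (s1,y)→(s0,_,L)
state=s0 head=0 tape=x[_]_xzyyx   (s0,_)→(s1,x,L)
state=s1 head=-1 tape=[x]x_xzyyx   (s1,x)→(sH,z,R)
state=sH head=0 tape=z[x]_xzyyx
At halt the head is at cell 0.

0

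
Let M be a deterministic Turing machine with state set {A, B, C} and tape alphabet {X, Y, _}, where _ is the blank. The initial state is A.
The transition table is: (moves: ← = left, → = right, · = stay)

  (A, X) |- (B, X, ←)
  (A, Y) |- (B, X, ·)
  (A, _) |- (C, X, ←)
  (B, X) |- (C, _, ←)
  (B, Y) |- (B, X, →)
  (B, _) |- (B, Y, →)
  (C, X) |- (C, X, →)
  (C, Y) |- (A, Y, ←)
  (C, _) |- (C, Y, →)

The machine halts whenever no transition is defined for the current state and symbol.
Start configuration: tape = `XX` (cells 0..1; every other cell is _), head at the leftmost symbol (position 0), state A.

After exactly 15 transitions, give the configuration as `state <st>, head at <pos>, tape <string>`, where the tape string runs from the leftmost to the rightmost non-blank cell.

state B, head at -2, tape XXY_X

state=A head=0 tape=___[X]X   (A,X)→(B,X,←)
state=B head=-1 tape=__[_]XX   (B,_)→(B,Y,→)
state=B head=0 tape=__Y[X]X   (B,X)→(C,_,←)
state=C head=-1 tape=__[Y]_X   (C,Y)→(A,Y,←)
state=A head=-2 tape=_[_]Y_X   (A,_)→(C,X,←)
state=C head=-3 tape=[_]XY_X   (C,_)→(C,Y,→)
state=C head=-2 tape=Y[X]Y_X   (C,X)→(C,X,→)
state=C head=-1 tape=YX[Y]_X   (C,Y)→(A,Y,←)
state=A head=-2 tape=Y[X]Y_X   (A,X)→(B,X,←)
state=B head=-3 tape=[Y]XY_X   (B,Y)→(B,X,→)
state=B head=-2 tape=X[X]Y_X   (B,X)→(C,_,←)
state=C head=-3 tape=[X]_Y_X   (C,X)→(C,X,→)
state=C head=-2 tape=X[_]Y_X   (C,_)→(C,Y,→)
state=C head=-1 tape=XY[Y]_X   (C,Y)→(A,Y,←)
state=A head=-2 tape=X[Y]Y_X   (A,Y)→(B,X,·)
state=B head=-2 tape=X[X]Y_X
After 15 steps: state B, head at -2, tape XXY_X.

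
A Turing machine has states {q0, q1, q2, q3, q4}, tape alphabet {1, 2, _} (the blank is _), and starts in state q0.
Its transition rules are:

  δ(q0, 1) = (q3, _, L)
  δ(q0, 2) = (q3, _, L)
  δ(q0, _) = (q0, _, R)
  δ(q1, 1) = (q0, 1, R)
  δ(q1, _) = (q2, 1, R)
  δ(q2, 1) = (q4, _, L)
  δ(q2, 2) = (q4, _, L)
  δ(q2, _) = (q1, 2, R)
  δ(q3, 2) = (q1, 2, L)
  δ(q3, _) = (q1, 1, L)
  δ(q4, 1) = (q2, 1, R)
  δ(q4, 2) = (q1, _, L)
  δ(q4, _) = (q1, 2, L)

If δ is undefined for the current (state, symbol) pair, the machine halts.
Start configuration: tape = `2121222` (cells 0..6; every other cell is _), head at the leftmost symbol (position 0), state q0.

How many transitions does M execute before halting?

10

state=q0 head=0 tape=__[2]121222   (q0,2)→(q3,_,L)
state=q3 head=-1 tape=_[_]_121222   (q3,_)→(q1,1,L)
state=q1 head=-2 tape=[_]1_121222   (q1,_)→(q2,1,R)
state=q2 head=-1 tape=1[1]_121222   (q2,1)→(q4,_,L)
state=q4 head=-2 tape=[1]__121222   (q4,1)→(q2,1,R)
state=q2 head=-1 tape=1[_]_121222   (q2,_)→(q1,2,R)
state=q1 head=0 tape=12[_]121222   (q1,_)→(q2,1,R)
state=q2 head=1 tape=121[1]21222   (q2,1)→(q4,_,L)
state=q4 head=0 tape=12[1]_21222   (q4,1)→(q2,1,R)
state=q2 head=1 tape=121[_]21222   (q2,_)→(q1,2,R)
state=q1 head=2 tape=1212[2]1222
M halts after 10 transitions.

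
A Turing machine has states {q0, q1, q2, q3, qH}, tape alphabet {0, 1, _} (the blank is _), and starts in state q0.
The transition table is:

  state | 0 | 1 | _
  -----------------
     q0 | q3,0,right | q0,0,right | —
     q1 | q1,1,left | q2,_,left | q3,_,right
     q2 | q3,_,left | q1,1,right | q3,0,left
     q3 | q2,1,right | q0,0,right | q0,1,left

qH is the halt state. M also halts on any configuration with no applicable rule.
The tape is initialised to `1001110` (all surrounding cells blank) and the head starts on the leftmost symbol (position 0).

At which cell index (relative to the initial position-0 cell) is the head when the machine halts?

8

state=q0 head=0 tape=[1]001110__   (q0,1)→(q0,0,right)
state=q0 head=1 tape=0[0]01110__   (q0,0)→(q3,0,right)
state=q3 head=2 tape=00[0]1110__   (q3,0)→(q2,1,right)
state=q2 head=3 tape=001[1]110__   (q2,1)→(q1,1,right)
state=q1 head=4 tape=0011[1]10__   (q1,1)→(q2,_,left)
state=q2 head=3 tape=001[1]_10__   (q2,1)→(q1,1,right)
state=q1 head=4 tape=0011[_]10__   (q1,_)→(q3,_,right)
state=q3 head=5 tape=0011_[1]0__   (q3,1)→(q0,0,right)
state=q0 head=6 tape=0011_0[0]__   (q0,0)→(q3,0,right)
state=q3 head=7 tape=0011_00[_]_   (q3,_)→(q0,1,left)
state=q0 head=6 tape=0011_0[0]1_   (q0,0)→(q3,0,right)
state=q3 head=7 tape=0011_00[1]_   (q3,1)→(q0,0,right)
state=q0 head=8 tape=0011_000[_]
At halt the head is at cell 8.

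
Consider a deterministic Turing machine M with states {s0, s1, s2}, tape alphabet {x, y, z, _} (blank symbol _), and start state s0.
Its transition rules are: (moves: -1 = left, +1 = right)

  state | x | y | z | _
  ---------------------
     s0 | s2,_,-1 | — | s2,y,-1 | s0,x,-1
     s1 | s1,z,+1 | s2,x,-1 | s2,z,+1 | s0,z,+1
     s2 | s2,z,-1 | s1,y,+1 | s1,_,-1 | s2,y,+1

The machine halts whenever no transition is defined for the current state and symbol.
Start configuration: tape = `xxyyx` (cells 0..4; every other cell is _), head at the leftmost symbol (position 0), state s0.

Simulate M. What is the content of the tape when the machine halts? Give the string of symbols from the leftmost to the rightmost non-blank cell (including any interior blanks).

s0 | _[x]xyyx____   read x → write _, move -1, go to s2
s2 | [_]_xyyx____   read _ → write y, move +1, go to s2
s2 | y[_]xyyx____   read _ → write y, move +1, go to s2
s2 | yy[x]yyx____   read x → write z, move -1, go to s2
s2 | y[y]zyyx____   read y → write y, move +1, go to s1
s1 | yy[z]yyx____   read z → write z, move +1, go to s2
s2 | yyz[y]yx____   read y → write y, move +1, go to s1
s1 | yyzy[y]x____   read y → write x, move -1, go to s2
s2 | yyz[y]xx____   read y → write y, move +1, go to s1
s1 | yyzy[x]x____   read x → write z, move +1, go to s1
s1 | yyzyz[x]____   read x → write z, move +1, go to s1
s1 | yyzyzz[_]___   read _ → write z, move +1, go to s0
s0 | yyzyzzz[_]__   read _ → write x, move -1, go to s0
s0 | yyzyzz[z]x__   read z → write y, move -1, go to s2
s2 | yyzyz[z]yx__   read z → write _, move -1, go to s1
s1 | yyzy[z]_yx__   read z → write z, move +1, go to s2
s2 | yyzyz[_]yx__   read _ → write y, move +1, go to s2
s2 | yyzyzy[y]x__   read y → write y, move +1, go to s1
s1 | yyzyzyy[x]__   read x → write z, move +1, go to s1
s1 | yyzyzyyz[_]_   read _ → write z, move +1, go to s0
s0 | yyzyzyyzz[_]   read _ → write x, move -1, go to s0
s0 | yyzyzyyz[z]x   read z → write y, move -1, go to s2
s2 | yyzyzyy[z]yx   read z → write _, move -1, go to s1
s1 | yyzyzy[y]_yx   read y → write x, move -1, go to s2
s2 | yyzyz[y]x_yx   read y → write y, move +1, go to s1
s1 | yyzyzy[x]_yx   read x → write z, move +1, go to s1
s1 | yyzyzyz[_]yx   read _ → write z, move +1, go to s0
s0 | yyzyzyzz[y]x
The non-blank tape span at halt is yyzyzyzzyx.

yyzyzyzzyx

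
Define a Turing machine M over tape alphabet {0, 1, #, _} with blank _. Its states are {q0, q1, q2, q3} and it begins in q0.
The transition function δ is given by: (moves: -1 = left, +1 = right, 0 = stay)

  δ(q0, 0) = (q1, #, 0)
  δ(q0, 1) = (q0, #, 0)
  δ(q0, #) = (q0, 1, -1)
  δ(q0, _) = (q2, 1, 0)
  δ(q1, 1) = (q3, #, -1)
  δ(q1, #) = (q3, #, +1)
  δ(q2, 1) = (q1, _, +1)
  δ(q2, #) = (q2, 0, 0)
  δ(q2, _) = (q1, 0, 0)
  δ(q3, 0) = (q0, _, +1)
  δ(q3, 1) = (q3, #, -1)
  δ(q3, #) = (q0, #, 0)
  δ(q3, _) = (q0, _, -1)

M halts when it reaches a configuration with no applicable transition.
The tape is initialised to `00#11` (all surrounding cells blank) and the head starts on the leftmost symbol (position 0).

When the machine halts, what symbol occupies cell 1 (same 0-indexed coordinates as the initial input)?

q0 | __[0]0#11   read 0 → write #, move 0, go to q1
q1 | __[#]0#11   read # → write #, move +1, go to q3
q3 | __#[0]#11   read 0 → write _, move +1, go to q0
q0 | __#_[#]11   read # → write 1, move -1, go to q0
q0 | __#[_]111   read _ → write 1, move 0, go to q2
q2 | __#[1]111   read 1 → write _, move +1, go to q1
q1 | __#_[1]11   read 1 → write #, move -1, go to q3
q3 | __#[_]#11   read _ → write _, move -1, go to q0
q0 | __[#]_#11   read # → write 1, move -1, go to q0
q0 | _[_]1_#11   read _ → write 1, move 0, go to q2
q2 | _[1]1_#11   read 1 → write _, move +1, go to q1
q1 | __[1]_#11   read 1 → write #, move -1, go to q3
q3 | _[_]#_#11   read _ → write _, move -1, go to q0
q0 | [_]_#_#11   read _ → write 1, move 0, go to q2
q2 | [1]_#_#11   read 1 → write _, move +1, go to q1
q1 | _[_]#_#11
Cell 1 holds _ when M halts.

_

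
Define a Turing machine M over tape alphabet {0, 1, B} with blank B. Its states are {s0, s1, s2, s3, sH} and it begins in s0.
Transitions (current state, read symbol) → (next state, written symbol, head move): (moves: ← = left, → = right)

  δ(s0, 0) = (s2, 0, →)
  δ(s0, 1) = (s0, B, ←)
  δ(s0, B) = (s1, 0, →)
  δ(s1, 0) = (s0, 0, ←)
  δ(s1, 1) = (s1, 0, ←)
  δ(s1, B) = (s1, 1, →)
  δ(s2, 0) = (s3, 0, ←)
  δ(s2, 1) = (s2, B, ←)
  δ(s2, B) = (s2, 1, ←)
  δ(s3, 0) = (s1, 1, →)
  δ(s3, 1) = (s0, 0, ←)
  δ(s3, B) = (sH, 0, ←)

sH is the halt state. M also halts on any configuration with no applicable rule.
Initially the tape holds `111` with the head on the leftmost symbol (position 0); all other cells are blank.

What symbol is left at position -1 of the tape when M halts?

s0 | BBBBB[1]11   read 1 → write B, move ←, go to s0
s0 | BBBB[B]B11   read B → write 0, move →, go to s1
s1 | BBBB0[B]11   read B → write 1, move →, go to s1
s1 | BBBB01[1]1   read 1 → write 0, move ←, go to s1
s1 | BBBB0[1]01   read 1 → write 0, move ←, go to s1
s1 | BBBB[0]001   read 0 → write 0, move ←, go to s0
s0 | BBB[B]0001   read B → write 0, move →, go to s1
s1 | BBB0[0]001   read 0 → write 0, move ←, go to s0
s0 | BBB[0]0001   read 0 → write 0, move →, go to s2
s2 | BBB0[0]001   read 0 → write 0, move ←, go to s3
s3 | BBB[0]0001   read 0 → write 1, move →, go to s1
s1 | BBB1[0]001   read 0 → write 0, move ←, go to s0
s0 | BBB[1]0001   read 1 → write B, move ←, go to s0
s0 | BB[B]B0001   read B → write 0, move →, go to s1
s1 | BB0[B]0001   read B → write 1, move →, go to s1
s1 | BB01[0]001   read 0 → write 0, move ←, go to s0
s0 | BB0[1]0001   read 1 → write B, move ←, go to s0
s0 | BB[0]B0001   read 0 → write 0, move →, go to s2
s2 | BB0[B]0001   read B → write 1, move ←, go to s2
s2 | BB[0]10001   read 0 → write 0, move ←, go to s3
s3 | B[B]010001   read B → write 0, move ←, go to sH
sH | [B]0010001
Cell -1 holds 0 when M halts.

0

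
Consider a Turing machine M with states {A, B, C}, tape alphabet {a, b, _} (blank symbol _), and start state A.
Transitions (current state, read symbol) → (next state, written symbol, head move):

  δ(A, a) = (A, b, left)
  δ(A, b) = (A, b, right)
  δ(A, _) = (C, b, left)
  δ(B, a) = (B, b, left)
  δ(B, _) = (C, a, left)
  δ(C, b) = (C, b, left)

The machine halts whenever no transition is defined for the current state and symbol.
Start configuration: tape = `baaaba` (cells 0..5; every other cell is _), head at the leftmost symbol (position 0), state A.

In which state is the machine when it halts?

A | _[b]aaaba_   read b → write b, move right, go to A
A | _b[a]aaba_   read a → write b, move left, go to A
A | _[b]baaba_   read b → write b, move right, go to A
A | _b[b]aaba_   read b → write b, move right, go to A
A | _bb[a]aba_   read a → write b, move left, go to A
A | _b[b]baba_   read b → write b, move right, go to A
A | _bb[b]aba_   read b → write b, move right, go to A
A | _bbb[a]ba_   read a → write b, move left, go to A
A | _bb[b]bba_   read b → write b, move right, go to A
A | _bbb[b]ba_   read b → write b, move right, go to A
A | _bbbb[b]a_   read b → write b, move right, go to A
A | _bbbbb[a]_   read a → write b, move left, go to A
A | _bbbb[b]b_   read b → write b, move right, go to A
A | _bbbbb[b]_   read b → write b, move right, go to A
A | _bbbbbb[_]   read _ → write b, move left, go to C
C | _bbbbb[b]b   read b → write b, move left, go to C
C | _bbbb[b]bb   read b → write b, move left, go to C
C | _bbb[b]bbb   read b → write b, move left, go to C
C | _bb[b]bbbb   read b → write b, move left, go to C
C | _b[b]bbbbb   read b → write b, move left, go to C
C | _[b]bbbbbb   read b → write b, move left, go to C
C | [_]bbbbbbb
No transition is defined for (C, _); M halts in state C.

C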